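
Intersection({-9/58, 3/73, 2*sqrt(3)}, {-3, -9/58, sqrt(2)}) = {-9/58}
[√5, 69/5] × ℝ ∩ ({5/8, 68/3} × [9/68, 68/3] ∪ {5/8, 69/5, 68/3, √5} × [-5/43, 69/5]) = {69/5, √5} × [-5/43, 69/5]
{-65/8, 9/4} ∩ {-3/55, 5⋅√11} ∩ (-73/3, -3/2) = ∅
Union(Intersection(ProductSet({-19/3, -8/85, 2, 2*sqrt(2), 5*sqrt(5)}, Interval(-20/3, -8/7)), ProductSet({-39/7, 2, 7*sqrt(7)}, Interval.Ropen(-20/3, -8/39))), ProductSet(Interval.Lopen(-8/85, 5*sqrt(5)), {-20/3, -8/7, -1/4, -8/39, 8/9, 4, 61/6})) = Union(ProductSet({2}, Interval(-20/3, -8/7)), ProductSet(Interval.Lopen(-8/85, 5*sqrt(5)), {-20/3, -8/7, -1/4, -8/39, 8/9, 4, 61/6}))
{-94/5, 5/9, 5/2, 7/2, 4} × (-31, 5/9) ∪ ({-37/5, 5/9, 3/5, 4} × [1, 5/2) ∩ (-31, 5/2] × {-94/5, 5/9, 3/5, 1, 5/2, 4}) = ({-37/5, 5/9, 3/5} × {1}) ∪ ({-94/5, 5/9, 5/2, 7/2, 4} × (-31, 5/9))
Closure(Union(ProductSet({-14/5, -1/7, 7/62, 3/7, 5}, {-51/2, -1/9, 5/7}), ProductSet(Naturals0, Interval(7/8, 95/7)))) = Union(ProductSet({-14/5, -1/7, 7/62, 3/7, 5}, {-51/2, -1/9, 5/7}), ProductSet(Naturals0, Interval(7/8, 95/7)))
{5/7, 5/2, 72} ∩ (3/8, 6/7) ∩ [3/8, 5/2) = {5/7}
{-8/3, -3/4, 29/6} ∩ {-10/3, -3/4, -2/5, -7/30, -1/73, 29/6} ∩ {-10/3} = ∅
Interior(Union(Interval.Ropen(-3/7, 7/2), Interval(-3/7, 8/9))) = Interval.open(-3/7, 7/2)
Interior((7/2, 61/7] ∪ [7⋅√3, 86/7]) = (7/2, 61/7) ∪ (7⋅√3, 86/7)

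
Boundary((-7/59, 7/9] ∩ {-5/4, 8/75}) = {8/75}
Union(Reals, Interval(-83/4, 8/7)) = Interval(-oo, oo)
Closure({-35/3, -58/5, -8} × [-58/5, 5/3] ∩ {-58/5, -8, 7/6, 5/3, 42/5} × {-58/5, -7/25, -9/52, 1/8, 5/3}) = {-58/5, -8} × {-58/5, -7/25, -9/52, 1/8, 5/3}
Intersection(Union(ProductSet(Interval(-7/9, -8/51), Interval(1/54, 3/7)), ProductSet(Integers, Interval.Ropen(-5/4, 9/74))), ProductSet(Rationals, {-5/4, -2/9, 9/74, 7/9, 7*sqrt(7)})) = Union(ProductSet(Integers, {-5/4, -2/9}), ProductSet(Intersection(Interval(-7/9, -8/51), Rationals), {9/74}))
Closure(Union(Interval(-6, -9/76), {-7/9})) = Interval(-6, -9/76)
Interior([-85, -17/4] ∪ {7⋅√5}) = (-85, -17/4)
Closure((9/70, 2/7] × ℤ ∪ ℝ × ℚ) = ℝ × ℝ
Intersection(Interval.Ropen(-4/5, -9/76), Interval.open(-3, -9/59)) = Interval.Ropen(-4/5, -9/59)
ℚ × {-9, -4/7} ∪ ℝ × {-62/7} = (ℝ × {-62/7}) ∪ (ℚ × {-9, -4/7})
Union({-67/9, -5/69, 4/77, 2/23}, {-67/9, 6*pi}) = {-67/9, -5/69, 4/77, 2/23, 6*pi}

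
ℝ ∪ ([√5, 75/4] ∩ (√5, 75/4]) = (-∞, ∞)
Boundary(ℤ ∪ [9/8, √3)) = {9/8, √3} ∪ (ℤ \ (9/8, √3))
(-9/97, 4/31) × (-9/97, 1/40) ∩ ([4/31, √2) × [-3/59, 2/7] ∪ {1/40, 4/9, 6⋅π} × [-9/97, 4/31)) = {1/40} × (-9/97, 1/40)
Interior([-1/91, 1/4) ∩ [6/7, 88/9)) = ∅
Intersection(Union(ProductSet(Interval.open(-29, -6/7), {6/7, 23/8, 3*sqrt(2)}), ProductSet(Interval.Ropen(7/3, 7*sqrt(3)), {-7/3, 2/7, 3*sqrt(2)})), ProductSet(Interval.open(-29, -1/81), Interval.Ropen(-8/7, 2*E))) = ProductSet(Interval.open(-29, -6/7), {6/7, 23/8, 3*sqrt(2)})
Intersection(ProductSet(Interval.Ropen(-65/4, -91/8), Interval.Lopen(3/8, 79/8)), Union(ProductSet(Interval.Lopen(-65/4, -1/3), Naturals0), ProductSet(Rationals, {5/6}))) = Union(ProductSet(Intersection(Interval.Ropen(-65/4, -91/8), Rationals), {5/6}), ProductSet(Interval.open(-65/4, -91/8), Range(1, 10, 1)))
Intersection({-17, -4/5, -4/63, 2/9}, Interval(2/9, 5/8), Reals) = {2/9}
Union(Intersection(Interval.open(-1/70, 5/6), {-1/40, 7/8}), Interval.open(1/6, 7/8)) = Interval.open(1/6, 7/8)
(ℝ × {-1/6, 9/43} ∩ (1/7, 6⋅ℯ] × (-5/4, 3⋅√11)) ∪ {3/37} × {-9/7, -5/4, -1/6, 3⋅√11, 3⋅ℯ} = ((1/7, 6⋅ℯ] × {-1/6, 9/43}) ∪ ({3/37} × {-9/7, -5/4, -1/6, 3⋅√11, 3⋅ℯ})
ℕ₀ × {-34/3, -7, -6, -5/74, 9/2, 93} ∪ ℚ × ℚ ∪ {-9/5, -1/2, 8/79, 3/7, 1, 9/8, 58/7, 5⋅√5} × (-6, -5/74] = (ℚ × ℚ) ∪ ({-9/5, -1/2, 8/79, 3/7, 1, 9/8, 58/7, 5⋅√5} × (-6, -5/74])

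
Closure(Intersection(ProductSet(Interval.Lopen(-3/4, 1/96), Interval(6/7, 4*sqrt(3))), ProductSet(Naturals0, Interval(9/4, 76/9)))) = ProductSet(Range(0, 1, 1), Interval(9/4, 4*sqrt(3)))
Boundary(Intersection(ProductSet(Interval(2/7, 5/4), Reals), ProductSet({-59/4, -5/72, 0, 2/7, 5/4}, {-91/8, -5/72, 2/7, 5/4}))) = ProductSet({2/7, 5/4}, {-91/8, -5/72, 2/7, 5/4})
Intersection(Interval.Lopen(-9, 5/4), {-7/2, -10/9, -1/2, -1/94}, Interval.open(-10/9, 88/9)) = {-1/2, -1/94}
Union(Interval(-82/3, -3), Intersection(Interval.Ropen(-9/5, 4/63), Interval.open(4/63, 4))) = Interval(-82/3, -3)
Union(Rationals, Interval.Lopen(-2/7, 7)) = Union(Interval(-2/7, 7), Rationals)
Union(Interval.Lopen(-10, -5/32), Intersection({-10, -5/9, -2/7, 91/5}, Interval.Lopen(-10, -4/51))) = Interval.Lopen(-10, -5/32)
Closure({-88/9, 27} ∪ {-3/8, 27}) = {-88/9, -3/8, 27}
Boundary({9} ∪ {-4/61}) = {-4/61, 9}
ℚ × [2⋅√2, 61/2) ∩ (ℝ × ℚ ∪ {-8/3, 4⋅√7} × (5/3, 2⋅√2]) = ({-8/3} × {2⋅√2}) ∪ (ℚ × (ℚ ∩ [2⋅√2, 61/2)))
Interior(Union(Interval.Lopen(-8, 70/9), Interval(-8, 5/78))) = Interval.open(-8, 70/9)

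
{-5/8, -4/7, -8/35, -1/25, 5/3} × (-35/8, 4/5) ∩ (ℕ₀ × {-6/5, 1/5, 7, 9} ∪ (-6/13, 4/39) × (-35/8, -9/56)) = {-8/35, -1/25} × (-35/8, -9/56)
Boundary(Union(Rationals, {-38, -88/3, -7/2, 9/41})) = Reals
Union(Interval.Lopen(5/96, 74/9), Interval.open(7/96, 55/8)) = Interval.Lopen(5/96, 74/9)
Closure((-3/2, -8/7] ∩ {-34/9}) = ∅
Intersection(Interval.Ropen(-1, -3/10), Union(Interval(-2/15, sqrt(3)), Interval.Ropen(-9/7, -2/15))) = Interval.Ropen(-1, -3/10)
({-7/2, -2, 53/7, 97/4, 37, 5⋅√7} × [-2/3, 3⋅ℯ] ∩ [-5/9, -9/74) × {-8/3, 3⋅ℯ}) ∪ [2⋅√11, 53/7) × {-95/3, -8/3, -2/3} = [2⋅√11, 53/7) × {-95/3, -8/3, -2/3}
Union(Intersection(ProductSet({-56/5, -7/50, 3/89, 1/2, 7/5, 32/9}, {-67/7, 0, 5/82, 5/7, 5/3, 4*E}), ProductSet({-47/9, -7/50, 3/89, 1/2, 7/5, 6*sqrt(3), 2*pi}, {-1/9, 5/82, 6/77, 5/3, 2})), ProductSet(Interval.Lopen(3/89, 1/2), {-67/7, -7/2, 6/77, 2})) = Union(ProductSet({-7/50, 3/89, 1/2, 7/5}, {5/82, 5/3}), ProductSet(Interval.Lopen(3/89, 1/2), {-67/7, -7/2, 6/77, 2}))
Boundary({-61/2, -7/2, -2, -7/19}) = {-61/2, -7/2, -2, -7/19}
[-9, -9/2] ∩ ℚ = ℚ ∩ [-9, -9/2]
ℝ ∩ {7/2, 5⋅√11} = {7/2, 5⋅√11}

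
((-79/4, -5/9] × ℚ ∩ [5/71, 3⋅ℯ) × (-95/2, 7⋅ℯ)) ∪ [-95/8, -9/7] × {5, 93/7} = [-95/8, -9/7] × {5, 93/7}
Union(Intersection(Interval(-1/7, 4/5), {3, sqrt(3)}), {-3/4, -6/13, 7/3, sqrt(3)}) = {-3/4, -6/13, 7/3, sqrt(3)}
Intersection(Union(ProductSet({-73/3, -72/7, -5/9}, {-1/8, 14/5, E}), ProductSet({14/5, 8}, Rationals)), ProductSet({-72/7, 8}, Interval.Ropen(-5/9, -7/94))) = Union(ProductSet({-72/7}, {-1/8}), ProductSet({8}, Intersection(Interval.Ropen(-5/9, -7/94), Rationals)))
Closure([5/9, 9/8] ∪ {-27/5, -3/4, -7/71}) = {-27/5, -3/4, -7/71} ∪ [5/9, 9/8]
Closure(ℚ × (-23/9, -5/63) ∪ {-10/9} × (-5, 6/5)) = (ℝ × [-23/9, -5/63]) ∪ ({-10/9} × [-5, 6/5])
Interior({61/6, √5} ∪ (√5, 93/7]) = (√5, 93/7)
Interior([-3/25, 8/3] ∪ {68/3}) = (-3/25, 8/3)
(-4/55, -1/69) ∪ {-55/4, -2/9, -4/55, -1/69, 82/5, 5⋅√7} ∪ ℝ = (-∞, ∞)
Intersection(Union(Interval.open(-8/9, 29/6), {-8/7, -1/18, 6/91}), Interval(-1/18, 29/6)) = Interval.Ropen(-1/18, 29/6)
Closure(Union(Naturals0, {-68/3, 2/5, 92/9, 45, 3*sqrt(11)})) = Union({-68/3, 2/5, 92/9, 3*sqrt(11)}, Naturals0)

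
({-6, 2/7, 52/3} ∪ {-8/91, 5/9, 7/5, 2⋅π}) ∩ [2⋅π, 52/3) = {2⋅π}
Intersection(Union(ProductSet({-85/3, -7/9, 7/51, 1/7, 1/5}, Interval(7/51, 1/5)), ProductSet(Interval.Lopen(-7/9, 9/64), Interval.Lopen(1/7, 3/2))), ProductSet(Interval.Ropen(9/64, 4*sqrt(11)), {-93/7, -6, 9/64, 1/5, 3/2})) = Union(ProductSet({9/64}, {1/5, 3/2}), ProductSet({1/7, 1/5}, {9/64, 1/5}))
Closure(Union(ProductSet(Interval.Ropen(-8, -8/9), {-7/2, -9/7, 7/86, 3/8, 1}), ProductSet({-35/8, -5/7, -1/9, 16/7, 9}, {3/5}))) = Union(ProductSet({-35/8, -5/7, -1/9, 16/7, 9}, {3/5}), ProductSet(Interval(-8, -8/9), {-7/2, -9/7, 7/86, 3/8, 1}))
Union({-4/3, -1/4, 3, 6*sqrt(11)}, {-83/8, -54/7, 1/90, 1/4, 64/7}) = {-83/8, -54/7, -4/3, -1/4, 1/90, 1/4, 3, 64/7, 6*sqrt(11)}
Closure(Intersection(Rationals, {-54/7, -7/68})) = {-54/7, -7/68}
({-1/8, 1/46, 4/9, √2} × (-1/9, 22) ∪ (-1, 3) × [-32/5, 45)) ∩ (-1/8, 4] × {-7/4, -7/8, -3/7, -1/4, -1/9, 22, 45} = (-1/8, 3) × {-7/4, -7/8, -3/7, -1/4, -1/9, 22}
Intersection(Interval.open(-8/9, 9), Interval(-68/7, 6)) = Interval.Lopen(-8/9, 6)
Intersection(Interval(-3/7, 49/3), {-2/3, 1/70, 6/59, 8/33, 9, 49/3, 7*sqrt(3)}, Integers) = {9}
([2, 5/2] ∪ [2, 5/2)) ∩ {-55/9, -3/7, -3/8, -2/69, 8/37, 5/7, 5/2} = {5/2}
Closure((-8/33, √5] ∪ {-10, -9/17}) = {-10, -9/17} ∪ [-8/33, √5]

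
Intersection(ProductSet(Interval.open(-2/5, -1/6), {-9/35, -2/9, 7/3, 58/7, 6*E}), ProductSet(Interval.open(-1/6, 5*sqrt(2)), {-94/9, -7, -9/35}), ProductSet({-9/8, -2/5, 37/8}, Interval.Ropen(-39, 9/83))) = EmptySet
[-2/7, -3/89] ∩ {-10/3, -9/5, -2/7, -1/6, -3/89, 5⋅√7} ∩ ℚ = {-2/7, -1/6, -3/89}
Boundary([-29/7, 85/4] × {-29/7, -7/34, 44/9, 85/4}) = [-29/7, 85/4] × {-29/7, -7/34, 44/9, 85/4}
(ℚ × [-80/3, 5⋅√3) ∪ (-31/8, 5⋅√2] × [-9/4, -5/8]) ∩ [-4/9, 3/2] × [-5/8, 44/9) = ([-4/9, 3/2] × {-5/8}) ∪ ((ℚ ∩ [-4/9, 3/2]) × [-5/8, 44/9))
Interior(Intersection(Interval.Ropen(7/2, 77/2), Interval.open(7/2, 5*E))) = Interval.open(7/2, 5*E)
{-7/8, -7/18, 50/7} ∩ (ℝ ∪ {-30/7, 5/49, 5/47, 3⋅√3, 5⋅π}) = {-7/8, -7/18, 50/7}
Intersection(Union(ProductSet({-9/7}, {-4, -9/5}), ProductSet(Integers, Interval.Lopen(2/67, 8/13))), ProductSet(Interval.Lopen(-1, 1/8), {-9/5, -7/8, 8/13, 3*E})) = ProductSet(Range(0, 1, 1), {8/13})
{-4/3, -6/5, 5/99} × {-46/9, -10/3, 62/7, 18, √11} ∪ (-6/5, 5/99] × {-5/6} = ((-6/5, 5/99] × {-5/6}) ∪ ({-4/3, -6/5, 5/99} × {-46/9, -10/3, 62/7, 18, √11})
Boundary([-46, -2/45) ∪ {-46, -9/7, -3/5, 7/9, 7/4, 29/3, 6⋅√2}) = {-46, -2/45, 7/9, 7/4, 29/3, 6⋅√2}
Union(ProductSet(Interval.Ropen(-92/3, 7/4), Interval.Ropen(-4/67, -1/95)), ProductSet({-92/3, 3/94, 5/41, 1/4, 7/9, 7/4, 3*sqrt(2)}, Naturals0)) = Union(ProductSet({-92/3, 3/94, 5/41, 1/4, 7/9, 7/4, 3*sqrt(2)}, Naturals0), ProductSet(Interval.Ropen(-92/3, 7/4), Interval.Ropen(-4/67, -1/95)))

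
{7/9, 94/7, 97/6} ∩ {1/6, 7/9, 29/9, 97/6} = {7/9, 97/6}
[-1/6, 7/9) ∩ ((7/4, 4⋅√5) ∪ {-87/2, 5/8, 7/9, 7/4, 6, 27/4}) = {5/8}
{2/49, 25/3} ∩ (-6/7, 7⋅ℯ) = {2/49, 25/3}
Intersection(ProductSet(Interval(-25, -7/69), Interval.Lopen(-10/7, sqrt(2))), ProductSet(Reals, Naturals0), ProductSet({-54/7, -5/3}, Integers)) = ProductSet({-54/7, -5/3}, Range(0, 2, 1))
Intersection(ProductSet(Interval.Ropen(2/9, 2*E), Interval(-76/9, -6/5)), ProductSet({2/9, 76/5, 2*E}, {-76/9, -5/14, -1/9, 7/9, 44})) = ProductSet({2/9}, {-76/9})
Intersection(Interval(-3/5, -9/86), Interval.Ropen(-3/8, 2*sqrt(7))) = Interval(-3/8, -9/86)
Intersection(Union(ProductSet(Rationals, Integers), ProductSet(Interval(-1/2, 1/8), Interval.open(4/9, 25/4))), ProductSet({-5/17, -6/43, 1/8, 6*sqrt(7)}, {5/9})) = ProductSet({-5/17, -6/43, 1/8}, {5/9})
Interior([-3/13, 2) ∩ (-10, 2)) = (-3/13, 2)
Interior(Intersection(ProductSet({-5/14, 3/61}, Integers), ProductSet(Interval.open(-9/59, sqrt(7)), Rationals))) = EmptySet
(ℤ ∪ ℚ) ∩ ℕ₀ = ℕ₀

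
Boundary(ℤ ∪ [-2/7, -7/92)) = {-2/7, -7/92} ∪ (ℤ \ (-2/7, -7/92))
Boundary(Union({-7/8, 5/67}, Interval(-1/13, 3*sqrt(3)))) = {-7/8, -1/13, 3*sqrt(3)}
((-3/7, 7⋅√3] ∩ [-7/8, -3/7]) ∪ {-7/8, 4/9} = {-7/8, 4/9}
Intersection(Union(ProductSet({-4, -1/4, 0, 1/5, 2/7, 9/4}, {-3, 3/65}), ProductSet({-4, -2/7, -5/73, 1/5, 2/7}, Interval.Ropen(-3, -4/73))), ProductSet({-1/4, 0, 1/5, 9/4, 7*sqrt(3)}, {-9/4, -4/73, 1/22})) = ProductSet({1/5}, {-9/4})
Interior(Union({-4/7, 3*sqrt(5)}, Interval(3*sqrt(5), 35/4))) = Interval.open(3*sqrt(5), 35/4)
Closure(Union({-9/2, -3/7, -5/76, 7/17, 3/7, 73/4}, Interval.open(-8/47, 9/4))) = Union({-9/2, -3/7, 73/4}, Interval(-8/47, 9/4))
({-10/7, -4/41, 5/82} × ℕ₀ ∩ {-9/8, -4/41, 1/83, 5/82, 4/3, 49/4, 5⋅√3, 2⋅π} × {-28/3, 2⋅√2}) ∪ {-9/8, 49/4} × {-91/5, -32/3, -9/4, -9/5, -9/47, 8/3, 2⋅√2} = {-9/8, 49/4} × {-91/5, -32/3, -9/4, -9/5, -9/47, 8/3, 2⋅√2}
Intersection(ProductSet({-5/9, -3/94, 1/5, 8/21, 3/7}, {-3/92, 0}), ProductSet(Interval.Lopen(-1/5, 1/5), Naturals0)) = ProductSet({-3/94, 1/5}, {0})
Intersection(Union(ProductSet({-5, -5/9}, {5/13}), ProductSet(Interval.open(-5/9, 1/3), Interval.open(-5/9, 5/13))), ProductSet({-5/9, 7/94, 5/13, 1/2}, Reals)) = Union(ProductSet({-5/9}, {5/13}), ProductSet({7/94}, Interval.open(-5/9, 5/13)))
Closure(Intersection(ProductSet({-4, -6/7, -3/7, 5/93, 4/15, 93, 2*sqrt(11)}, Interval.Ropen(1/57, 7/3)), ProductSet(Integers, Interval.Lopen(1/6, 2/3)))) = ProductSet({-4, 93}, Interval(1/6, 2/3))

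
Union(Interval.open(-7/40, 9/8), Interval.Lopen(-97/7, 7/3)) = Interval.Lopen(-97/7, 7/3)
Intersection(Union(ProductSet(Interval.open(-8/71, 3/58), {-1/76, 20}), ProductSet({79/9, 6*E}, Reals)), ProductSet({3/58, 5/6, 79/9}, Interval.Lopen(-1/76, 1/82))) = ProductSet({79/9}, Interval.Lopen(-1/76, 1/82))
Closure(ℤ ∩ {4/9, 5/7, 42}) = {42}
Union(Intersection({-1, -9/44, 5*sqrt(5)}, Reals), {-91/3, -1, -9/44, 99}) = {-91/3, -1, -9/44, 99, 5*sqrt(5)}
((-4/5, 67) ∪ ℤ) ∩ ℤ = ℤ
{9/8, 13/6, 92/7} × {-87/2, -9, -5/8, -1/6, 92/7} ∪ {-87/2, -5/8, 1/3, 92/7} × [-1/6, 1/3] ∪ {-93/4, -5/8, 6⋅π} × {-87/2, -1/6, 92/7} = ({-93/4, -5/8, 6⋅π} × {-87/2, -1/6, 92/7}) ∪ ({9/8, 13/6, 92/7} × {-87/2, -9, -5/8, -1/6, 92/7}) ∪ ({-87/2, -5/8, 1/3, 92/7} × [-1/6, 1/3])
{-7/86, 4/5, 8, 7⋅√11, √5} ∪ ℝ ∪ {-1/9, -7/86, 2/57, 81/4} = ℝ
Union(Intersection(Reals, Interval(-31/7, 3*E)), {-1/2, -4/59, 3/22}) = Interval(-31/7, 3*E)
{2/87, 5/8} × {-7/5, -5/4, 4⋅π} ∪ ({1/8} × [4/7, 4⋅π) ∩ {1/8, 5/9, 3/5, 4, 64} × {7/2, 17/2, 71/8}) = ({1/8} × {7/2, 17/2, 71/8}) ∪ ({2/87, 5/8} × {-7/5, -5/4, 4⋅π})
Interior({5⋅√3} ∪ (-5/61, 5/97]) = (-5/61, 5/97)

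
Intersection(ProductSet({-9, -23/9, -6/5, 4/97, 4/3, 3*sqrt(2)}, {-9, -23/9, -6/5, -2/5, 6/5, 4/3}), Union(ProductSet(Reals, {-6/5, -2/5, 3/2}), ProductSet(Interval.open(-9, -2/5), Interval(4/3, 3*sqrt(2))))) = Union(ProductSet({-23/9, -6/5}, {4/3}), ProductSet({-9, -23/9, -6/5, 4/97, 4/3, 3*sqrt(2)}, {-6/5, -2/5}))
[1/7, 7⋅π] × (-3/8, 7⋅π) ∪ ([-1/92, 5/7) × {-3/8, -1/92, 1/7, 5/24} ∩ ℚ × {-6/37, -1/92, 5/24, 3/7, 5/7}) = ((ℚ ∩ [-1/92, 5/7)) × {-1/92, 5/24}) ∪ ([1/7, 7⋅π] × (-3/8, 7⋅π))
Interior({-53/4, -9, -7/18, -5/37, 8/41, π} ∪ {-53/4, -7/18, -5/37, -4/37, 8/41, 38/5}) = ∅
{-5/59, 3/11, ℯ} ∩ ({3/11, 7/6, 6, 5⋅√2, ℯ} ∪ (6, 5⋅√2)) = {3/11, ℯ}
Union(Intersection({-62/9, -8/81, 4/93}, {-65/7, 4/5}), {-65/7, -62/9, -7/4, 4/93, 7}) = {-65/7, -62/9, -7/4, 4/93, 7}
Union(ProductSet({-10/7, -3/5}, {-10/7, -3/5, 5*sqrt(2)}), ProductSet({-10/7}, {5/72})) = Union(ProductSet({-10/7}, {5/72}), ProductSet({-10/7, -3/5}, {-10/7, -3/5, 5*sqrt(2)}))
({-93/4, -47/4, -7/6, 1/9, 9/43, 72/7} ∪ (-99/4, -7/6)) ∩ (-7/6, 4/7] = {1/9, 9/43}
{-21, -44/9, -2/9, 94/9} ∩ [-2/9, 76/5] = {-2/9, 94/9}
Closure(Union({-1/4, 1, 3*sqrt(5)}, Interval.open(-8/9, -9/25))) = Union({-1/4, 1, 3*sqrt(5)}, Interval(-8/9, -9/25))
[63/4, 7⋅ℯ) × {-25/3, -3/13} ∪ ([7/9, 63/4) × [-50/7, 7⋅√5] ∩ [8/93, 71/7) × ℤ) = ([7/9, 71/7) × {-7, -6, …, 15}) ∪ ([63/4, 7⋅ℯ) × {-25/3, -3/13})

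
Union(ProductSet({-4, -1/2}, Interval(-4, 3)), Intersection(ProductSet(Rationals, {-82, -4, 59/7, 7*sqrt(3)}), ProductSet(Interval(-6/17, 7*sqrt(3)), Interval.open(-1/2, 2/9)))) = ProductSet({-4, -1/2}, Interval(-4, 3))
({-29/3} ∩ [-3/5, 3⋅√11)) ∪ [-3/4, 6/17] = [-3/4, 6/17]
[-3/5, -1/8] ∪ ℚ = ℚ ∪ [-3/5, -1/8]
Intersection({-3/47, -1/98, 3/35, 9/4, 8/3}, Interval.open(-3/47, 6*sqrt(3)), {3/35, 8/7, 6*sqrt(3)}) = {3/35}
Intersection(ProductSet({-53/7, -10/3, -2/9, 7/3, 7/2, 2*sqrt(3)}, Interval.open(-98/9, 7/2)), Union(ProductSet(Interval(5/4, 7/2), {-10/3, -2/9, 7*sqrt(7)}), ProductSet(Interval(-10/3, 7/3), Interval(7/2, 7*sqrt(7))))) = ProductSet({7/3, 7/2, 2*sqrt(3)}, {-10/3, -2/9})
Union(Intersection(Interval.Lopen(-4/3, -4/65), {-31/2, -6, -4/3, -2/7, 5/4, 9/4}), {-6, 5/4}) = {-6, -2/7, 5/4}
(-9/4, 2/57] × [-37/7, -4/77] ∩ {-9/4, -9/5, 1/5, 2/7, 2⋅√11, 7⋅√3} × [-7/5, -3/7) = {-9/5} × [-7/5, -3/7)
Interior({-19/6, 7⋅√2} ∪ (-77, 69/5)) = (-77, 69/5)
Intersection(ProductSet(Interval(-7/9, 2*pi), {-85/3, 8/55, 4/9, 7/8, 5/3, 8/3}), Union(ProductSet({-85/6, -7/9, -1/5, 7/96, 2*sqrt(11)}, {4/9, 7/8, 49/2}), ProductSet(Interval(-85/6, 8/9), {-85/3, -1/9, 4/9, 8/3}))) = Union(ProductSet({-7/9, -1/5, 7/96}, {4/9, 7/8}), ProductSet(Interval(-7/9, 8/9), {-85/3, 4/9, 8/3}))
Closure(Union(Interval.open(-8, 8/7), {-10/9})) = Interval(-8, 8/7)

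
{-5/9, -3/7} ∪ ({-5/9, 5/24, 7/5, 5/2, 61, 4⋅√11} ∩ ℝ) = {-5/9, -3/7, 5/24, 7/5, 5/2, 61, 4⋅√11}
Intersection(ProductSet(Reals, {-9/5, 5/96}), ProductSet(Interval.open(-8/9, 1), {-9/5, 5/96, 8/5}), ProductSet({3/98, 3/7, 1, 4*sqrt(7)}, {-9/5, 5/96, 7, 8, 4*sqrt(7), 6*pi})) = ProductSet({3/98, 3/7}, {-9/5, 5/96})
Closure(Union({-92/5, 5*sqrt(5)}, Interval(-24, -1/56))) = Union({5*sqrt(5)}, Interval(-24, -1/56))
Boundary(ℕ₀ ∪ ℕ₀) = ℕ₀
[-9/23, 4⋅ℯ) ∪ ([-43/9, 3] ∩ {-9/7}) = {-9/7} ∪ [-9/23, 4⋅ℯ)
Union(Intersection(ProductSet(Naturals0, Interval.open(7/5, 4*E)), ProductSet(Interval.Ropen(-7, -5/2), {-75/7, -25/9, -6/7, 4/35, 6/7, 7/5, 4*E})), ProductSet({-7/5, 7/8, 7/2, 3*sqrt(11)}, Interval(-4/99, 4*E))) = ProductSet({-7/5, 7/8, 7/2, 3*sqrt(11)}, Interval(-4/99, 4*E))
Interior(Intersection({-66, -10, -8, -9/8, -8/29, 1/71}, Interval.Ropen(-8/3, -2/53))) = EmptySet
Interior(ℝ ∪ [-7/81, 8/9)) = (-∞, ∞)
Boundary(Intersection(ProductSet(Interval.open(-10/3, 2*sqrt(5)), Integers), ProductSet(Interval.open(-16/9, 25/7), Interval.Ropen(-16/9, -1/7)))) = ProductSet(Interval(-16/9, 25/7), Range(-1, 0, 1))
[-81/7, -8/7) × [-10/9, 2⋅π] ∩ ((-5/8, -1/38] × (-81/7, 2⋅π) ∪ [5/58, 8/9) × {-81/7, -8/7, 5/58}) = ∅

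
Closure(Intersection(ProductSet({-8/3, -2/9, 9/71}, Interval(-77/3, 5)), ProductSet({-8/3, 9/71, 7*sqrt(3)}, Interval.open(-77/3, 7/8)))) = ProductSet({-8/3, 9/71}, Interval(-77/3, 7/8))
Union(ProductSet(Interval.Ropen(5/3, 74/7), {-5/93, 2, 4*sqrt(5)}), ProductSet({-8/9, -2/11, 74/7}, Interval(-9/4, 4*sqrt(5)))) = Union(ProductSet({-8/9, -2/11, 74/7}, Interval(-9/4, 4*sqrt(5))), ProductSet(Interval.Ropen(5/3, 74/7), {-5/93, 2, 4*sqrt(5)}))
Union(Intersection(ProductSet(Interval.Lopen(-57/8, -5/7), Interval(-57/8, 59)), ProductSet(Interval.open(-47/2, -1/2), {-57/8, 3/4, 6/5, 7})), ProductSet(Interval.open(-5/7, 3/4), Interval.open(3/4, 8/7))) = Union(ProductSet(Interval.Lopen(-57/8, -5/7), {-57/8, 3/4, 6/5, 7}), ProductSet(Interval.open(-5/7, 3/4), Interval.open(3/4, 8/7)))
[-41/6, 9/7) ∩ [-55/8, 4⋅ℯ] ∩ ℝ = [-41/6, 9/7)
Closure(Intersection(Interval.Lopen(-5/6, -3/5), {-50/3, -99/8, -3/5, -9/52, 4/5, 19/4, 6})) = {-3/5}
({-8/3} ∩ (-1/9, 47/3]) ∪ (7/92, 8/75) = (7/92, 8/75)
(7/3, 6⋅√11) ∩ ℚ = ℚ ∩ (7/3, 6⋅√11)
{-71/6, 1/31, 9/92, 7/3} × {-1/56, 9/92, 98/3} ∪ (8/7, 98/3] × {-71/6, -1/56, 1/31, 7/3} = ({-71/6, 1/31, 9/92, 7/3} × {-1/56, 9/92, 98/3}) ∪ ((8/7, 98/3] × {-71/6, -1/56, 1/31, 7/3})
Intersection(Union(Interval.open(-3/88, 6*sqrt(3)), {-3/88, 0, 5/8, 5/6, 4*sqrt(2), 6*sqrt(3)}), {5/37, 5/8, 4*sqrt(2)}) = {5/37, 5/8, 4*sqrt(2)}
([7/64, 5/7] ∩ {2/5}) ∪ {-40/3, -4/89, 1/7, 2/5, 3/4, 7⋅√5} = {-40/3, -4/89, 1/7, 2/5, 3/4, 7⋅√5}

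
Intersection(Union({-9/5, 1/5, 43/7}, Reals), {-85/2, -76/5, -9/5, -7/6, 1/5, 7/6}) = {-85/2, -76/5, -9/5, -7/6, 1/5, 7/6}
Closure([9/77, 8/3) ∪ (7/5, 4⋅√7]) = [9/77, 4⋅√7]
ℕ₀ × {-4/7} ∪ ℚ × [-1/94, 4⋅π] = (ℕ₀ × {-4/7}) ∪ (ℚ × [-1/94, 4⋅π])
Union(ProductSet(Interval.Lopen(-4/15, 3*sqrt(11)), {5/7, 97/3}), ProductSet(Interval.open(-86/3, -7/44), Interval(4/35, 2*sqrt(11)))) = Union(ProductSet(Interval.open(-86/3, -7/44), Interval(4/35, 2*sqrt(11))), ProductSet(Interval.Lopen(-4/15, 3*sqrt(11)), {5/7, 97/3}))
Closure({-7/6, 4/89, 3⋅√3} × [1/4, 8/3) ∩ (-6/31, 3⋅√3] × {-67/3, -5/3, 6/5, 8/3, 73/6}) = {4/89, 3⋅√3} × {6/5}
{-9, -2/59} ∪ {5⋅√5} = {-9, -2/59, 5⋅√5}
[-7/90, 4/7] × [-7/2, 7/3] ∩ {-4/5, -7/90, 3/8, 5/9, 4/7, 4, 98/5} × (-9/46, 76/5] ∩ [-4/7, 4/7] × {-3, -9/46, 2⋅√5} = ∅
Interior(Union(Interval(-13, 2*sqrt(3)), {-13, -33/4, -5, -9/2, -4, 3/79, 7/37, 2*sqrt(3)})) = Interval.open(-13, 2*sqrt(3))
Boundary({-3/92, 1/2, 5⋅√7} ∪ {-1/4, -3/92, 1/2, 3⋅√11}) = {-1/4, -3/92, 1/2, 3⋅√11, 5⋅√7}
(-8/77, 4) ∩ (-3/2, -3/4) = ∅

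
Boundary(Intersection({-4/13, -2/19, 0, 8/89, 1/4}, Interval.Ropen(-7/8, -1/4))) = {-4/13}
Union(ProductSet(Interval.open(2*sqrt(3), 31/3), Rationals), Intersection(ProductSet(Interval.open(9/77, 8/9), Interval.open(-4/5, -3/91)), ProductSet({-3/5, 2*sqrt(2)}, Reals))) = ProductSet(Interval.open(2*sqrt(3), 31/3), Rationals)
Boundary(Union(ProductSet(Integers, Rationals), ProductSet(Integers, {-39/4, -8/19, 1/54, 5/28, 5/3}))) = ProductSet(Integers, Reals)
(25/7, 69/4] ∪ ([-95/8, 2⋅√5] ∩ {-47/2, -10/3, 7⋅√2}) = {-10/3} ∪ (25/7, 69/4]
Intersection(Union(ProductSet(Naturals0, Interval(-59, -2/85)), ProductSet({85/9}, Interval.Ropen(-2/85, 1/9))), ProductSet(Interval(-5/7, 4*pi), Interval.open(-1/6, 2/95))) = Union(ProductSet({85/9}, Interval.Ropen(-2/85, 2/95)), ProductSet(Range(0, 13, 1), Interval.Lopen(-1/6, -2/85)))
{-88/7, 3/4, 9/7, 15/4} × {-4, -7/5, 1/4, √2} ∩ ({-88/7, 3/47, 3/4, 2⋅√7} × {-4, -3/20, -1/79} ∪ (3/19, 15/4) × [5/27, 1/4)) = {-88/7, 3/4} × {-4}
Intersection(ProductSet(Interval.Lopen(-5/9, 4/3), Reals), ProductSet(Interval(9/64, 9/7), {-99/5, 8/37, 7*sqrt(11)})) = ProductSet(Interval(9/64, 9/7), {-99/5, 8/37, 7*sqrt(11)})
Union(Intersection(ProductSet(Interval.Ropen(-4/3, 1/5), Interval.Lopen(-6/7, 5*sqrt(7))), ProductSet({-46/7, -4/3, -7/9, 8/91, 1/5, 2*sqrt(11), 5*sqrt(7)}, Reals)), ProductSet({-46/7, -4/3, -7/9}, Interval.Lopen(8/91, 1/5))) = Union(ProductSet({-46/7, -4/3, -7/9}, Interval.Lopen(8/91, 1/5)), ProductSet({-4/3, -7/9, 8/91}, Interval.Lopen(-6/7, 5*sqrt(7))))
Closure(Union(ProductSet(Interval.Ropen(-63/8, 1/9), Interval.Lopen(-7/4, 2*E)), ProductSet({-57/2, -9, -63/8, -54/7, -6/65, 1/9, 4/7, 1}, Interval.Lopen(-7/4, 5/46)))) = Union(ProductSet({-63/8, 1/9}, Interval(-7/4, 2*E)), ProductSet({-57/2, -9, -63/8, -54/7, -6/65, 1/9, 4/7, 1}, Interval(-7/4, 5/46)), ProductSet(Interval(-63/8, 1/9), {-7/4, 2*E}), ProductSet(Interval.Ropen(-63/8, 1/9), Interval.Lopen(-7/4, 2*E)))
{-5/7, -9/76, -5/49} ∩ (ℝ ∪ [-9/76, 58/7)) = {-5/7, -9/76, -5/49}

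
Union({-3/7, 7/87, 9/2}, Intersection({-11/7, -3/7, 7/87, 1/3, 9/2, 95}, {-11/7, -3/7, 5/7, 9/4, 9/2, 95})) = {-11/7, -3/7, 7/87, 9/2, 95}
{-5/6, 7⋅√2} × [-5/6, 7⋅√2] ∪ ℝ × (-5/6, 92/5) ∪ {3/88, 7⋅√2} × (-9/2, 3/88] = (ℝ × (-5/6, 92/5)) ∪ ({3/88, 7⋅√2} × (-9/2, 3/88]) ∪ ({-5/6, 7⋅√2} × [-5/6, 7⋅√2])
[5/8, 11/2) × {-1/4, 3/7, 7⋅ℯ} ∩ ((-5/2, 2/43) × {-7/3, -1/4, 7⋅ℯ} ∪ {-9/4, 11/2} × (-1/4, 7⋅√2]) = ∅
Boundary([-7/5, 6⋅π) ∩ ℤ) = {-1, 0, …, 18}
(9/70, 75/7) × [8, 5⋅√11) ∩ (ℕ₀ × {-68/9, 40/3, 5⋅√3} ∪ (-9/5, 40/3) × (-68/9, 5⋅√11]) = (9/70, 75/7) × [8, 5⋅√11)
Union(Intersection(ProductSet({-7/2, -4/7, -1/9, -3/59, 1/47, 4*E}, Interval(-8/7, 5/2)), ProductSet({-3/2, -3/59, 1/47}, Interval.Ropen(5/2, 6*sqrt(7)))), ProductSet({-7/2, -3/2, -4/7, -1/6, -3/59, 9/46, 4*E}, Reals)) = Union(ProductSet({-3/59, 1/47}, {5/2}), ProductSet({-7/2, -3/2, -4/7, -1/6, -3/59, 9/46, 4*E}, Reals))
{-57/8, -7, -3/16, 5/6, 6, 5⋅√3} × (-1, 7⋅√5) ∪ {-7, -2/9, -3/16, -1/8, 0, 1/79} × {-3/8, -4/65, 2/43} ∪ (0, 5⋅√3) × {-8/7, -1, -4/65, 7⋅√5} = ({-7, -2/9, -3/16, -1/8, 0, 1/79} × {-3/8, -4/65, 2/43}) ∪ ((0, 5⋅√3) × {-8/7, -1, -4/65, 7⋅√5}) ∪ ({-57/8, -7, -3/16, 5/6, 6, 5⋅√3} × (-1, 7⋅√5))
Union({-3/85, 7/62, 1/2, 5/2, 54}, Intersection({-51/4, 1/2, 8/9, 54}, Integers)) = {-3/85, 7/62, 1/2, 5/2, 54}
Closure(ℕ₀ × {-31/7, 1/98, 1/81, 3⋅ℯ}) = ℕ₀ × {-31/7, 1/98, 1/81, 3⋅ℯ}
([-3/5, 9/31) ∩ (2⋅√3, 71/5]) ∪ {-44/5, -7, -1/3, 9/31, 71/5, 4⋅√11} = {-44/5, -7, -1/3, 9/31, 71/5, 4⋅√11}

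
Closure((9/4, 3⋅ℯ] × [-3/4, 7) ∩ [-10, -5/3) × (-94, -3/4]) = ∅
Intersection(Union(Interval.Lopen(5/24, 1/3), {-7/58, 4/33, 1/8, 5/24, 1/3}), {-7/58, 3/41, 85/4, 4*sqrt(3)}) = {-7/58}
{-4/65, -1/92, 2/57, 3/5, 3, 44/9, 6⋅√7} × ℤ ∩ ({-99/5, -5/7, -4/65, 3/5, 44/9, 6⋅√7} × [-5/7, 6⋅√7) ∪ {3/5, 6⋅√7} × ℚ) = ({3/5, 6⋅√7} × ℤ) ∪ ({-4/65, 3/5, 44/9, 6⋅√7} × {0, 1, …, 15})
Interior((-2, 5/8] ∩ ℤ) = ∅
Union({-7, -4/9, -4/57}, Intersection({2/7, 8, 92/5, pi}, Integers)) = {-7, -4/9, -4/57, 8}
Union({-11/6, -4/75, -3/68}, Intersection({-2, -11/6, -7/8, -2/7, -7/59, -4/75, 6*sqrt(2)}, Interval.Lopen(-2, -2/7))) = {-11/6, -7/8, -2/7, -4/75, -3/68}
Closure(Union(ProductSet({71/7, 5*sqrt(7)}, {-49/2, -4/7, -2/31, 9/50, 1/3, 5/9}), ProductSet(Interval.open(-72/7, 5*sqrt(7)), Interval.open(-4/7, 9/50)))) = Union(ProductSet({-72/7, 5*sqrt(7)}, Interval(-4/7, 9/50)), ProductSet({71/7, 5*sqrt(7)}, {-49/2, -4/7, -2/31, 9/50, 1/3, 5/9}), ProductSet(Interval(-72/7, 5*sqrt(7)), {-4/7, 9/50}), ProductSet(Interval.open(-72/7, 5*sqrt(7)), Interval.open(-4/7, 9/50)))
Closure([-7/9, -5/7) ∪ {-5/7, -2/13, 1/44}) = [-7/9, -5/7] ∪ {-2/13, 1/44}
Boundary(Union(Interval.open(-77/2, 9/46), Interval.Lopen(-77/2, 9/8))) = {-77/2, 9/8}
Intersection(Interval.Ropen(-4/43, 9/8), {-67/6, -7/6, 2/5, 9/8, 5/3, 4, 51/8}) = {2/5}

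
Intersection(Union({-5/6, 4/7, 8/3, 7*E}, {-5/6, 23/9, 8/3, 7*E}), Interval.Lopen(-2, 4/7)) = {-5/6, 4/7}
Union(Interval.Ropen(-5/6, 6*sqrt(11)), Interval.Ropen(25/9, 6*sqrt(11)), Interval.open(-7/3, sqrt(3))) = Interval.open(-7/3, 6*sqrt(11))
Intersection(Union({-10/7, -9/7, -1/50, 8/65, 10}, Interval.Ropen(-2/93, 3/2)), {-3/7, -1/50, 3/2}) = {-1/50}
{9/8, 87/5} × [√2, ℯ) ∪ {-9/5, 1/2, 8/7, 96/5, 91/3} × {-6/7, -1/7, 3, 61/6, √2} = ({9/8, 87/5} × [√2, ℯ)) ∪ ({-9/5, 1/2, 8/7, 96/5, 91/3} × {-6/7, -1/7, 3, 61/6, √2})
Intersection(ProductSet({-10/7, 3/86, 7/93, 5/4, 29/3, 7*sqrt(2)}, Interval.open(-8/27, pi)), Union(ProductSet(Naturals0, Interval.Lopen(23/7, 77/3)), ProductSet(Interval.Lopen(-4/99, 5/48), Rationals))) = ProductSet({3/86, 7/93}, Intersection(Interval.open(-8/27, pi), Rationals))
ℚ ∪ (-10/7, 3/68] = ℚ ∪ [-10/7, 3/68]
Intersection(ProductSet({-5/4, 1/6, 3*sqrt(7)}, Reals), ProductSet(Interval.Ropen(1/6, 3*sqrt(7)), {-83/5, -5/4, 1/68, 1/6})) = ProductSet({1/6}, {-83/5, -5/4, 1/68, 1/6})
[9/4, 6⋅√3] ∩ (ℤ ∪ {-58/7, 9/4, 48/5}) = {9/4, 48/5} ∪ {3, 4, …, 10}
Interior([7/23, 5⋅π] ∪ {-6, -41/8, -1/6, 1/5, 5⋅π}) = (7/23, 5⋅π)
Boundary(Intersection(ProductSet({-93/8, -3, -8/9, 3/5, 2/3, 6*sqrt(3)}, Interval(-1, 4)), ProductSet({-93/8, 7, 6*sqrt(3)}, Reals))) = ProductSet({-93/8, 6*sqrt(3)}, Interval(-1, 4))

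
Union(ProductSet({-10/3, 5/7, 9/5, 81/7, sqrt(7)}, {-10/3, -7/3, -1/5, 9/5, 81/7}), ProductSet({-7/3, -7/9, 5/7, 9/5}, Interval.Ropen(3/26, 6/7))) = Union(ProductSet({-7/3, -7/9, 5/7, 9/5}, Interval.Ropen(3/26, 6/7)), ProductSet({-10/3, 5/7, 9/5, 81/7, sqrt(7)}, {-10/3, -7/3, -1/5, 9/5, 81/7}))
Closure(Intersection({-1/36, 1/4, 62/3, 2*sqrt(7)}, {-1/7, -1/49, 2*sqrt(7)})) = {2*sqrt(7)}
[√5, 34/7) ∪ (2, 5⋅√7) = (2, 5⋅√7)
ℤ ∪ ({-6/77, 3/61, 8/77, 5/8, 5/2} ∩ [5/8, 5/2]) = ℤ ∪ {5/8, 5/2}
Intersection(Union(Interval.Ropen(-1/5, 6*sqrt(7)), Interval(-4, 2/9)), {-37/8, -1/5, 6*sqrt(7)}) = {-1/5}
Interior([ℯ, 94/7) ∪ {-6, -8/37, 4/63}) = (ℯ, 94/7)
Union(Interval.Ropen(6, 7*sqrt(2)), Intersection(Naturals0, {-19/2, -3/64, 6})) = Interval.Ropen(6, 7*sqrt(2))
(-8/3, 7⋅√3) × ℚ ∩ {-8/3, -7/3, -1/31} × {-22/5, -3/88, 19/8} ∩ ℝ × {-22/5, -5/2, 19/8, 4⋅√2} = {-7/3, -1/31} × {-22/5, 19/8}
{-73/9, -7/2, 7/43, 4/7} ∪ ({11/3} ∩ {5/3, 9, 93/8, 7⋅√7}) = {-73/9, -7/2, 7/43, 4/7}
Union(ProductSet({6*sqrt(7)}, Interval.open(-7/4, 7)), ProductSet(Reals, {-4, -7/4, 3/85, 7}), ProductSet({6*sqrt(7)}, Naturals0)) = Union(ProductSet({6*sqrt(7)}, Union(Interval.Lopen(-7/4, 7), Naturals0)), ProductSet(Reals, {-4, -7/4, 3/85, 7}))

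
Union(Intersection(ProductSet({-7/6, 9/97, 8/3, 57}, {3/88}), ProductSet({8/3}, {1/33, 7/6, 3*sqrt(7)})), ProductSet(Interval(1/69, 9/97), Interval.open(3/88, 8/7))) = ProductSet(Interval(1/69, 9/97), Interval.open(3/88, 8/7))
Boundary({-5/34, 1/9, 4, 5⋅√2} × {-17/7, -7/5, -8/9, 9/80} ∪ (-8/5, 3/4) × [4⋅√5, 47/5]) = ({-8/5, 3/4} × [4⋅√5, 47/5]) ∪ ([-8/5, 3/4] × {47/5, 4⋅√5}) ∪ ({-5/34, 1/9, 4, 5⋅√2} × {-17/7, -7/5, -8/9, 9/80})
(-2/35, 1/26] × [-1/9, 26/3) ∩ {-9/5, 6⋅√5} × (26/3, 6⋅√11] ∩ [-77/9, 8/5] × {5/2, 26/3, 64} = ∅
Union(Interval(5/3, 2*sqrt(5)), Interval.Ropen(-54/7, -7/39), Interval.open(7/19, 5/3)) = Union(Interval.Ropen(-54/7, -7/39), Interval.Lopen(7/19, 2*sqrt(5)))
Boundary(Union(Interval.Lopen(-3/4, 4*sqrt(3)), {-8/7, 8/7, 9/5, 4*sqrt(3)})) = {-8/7, -3/4, 4*sqrt(3)}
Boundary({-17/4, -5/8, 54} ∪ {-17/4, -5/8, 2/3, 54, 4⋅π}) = {-17/4, -5/8, 2/3, 54, 4⋅π}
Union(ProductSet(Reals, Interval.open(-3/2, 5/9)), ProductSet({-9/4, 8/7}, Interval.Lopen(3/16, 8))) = Union(ProductSet({-9/4, 8/7}, Interval.Lopen(3/16, 8)), ProductSet(Reals, Interval.open(-3/2, 5/9)))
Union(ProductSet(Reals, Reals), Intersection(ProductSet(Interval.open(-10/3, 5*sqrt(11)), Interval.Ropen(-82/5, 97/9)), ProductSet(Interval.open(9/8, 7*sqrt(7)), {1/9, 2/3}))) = ProductSet(Reals, Reals)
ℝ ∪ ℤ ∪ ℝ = ℝ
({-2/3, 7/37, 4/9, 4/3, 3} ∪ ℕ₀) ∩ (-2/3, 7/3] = {0, 1, 2} ∪ {7/37, 4/9, 4/3}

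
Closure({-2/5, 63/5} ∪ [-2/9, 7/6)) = {-2/5, 63/5} ∪ [-2/9, 7/6]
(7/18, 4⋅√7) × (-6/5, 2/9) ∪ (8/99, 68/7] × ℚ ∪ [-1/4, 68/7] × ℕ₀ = ([-1/4, 68/7] × ℕ₀) ∪ ((8/99, 68/7] × ℚ) ∪ ((7/18, 4⋅√7) × (-6/5, 2/9))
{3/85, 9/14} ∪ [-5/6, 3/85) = [-5/6, 3/85] ∪ {9/14}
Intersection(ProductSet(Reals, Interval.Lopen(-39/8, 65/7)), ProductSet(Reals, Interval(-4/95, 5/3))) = ProductSet(Reals, Interval(-4/95, 5/3))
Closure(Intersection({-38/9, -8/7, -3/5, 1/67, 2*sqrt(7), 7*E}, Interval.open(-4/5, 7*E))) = {-3/5, 1/67, 2*sqrt(7)}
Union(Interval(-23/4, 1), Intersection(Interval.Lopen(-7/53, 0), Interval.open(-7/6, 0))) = Interval(-23/4, 1)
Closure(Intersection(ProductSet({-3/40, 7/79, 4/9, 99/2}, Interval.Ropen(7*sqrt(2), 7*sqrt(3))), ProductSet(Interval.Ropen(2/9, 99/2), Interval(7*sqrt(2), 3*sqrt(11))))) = ProductSet({4/9}, Interval(7*sqrt(2), 3*sqrt(11)))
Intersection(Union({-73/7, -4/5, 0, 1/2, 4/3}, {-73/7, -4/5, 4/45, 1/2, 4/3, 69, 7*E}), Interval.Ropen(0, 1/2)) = {0, 4/45}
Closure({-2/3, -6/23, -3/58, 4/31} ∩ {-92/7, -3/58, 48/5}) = {-3/58}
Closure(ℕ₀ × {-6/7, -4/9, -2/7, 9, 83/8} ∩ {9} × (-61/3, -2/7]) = {9} × {-6/7, -4/9, -2/7}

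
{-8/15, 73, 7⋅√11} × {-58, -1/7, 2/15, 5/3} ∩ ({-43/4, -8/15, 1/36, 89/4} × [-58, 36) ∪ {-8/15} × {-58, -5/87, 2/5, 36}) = {-8/15} × {-58, -1/7, 2/15, 5/3}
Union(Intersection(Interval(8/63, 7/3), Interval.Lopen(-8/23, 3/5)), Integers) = Union(Integers, Interval(8/63, 3/5))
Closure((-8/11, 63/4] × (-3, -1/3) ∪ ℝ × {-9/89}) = (ℝ × {-9/89}) ∪ ({-8/11, 63/4} × [-3, -1/3]) ∪ ([-8/11, 63/4] × {-3, -1/3}) ∪ ((-8/11, 63/4] × (-3, -1/3))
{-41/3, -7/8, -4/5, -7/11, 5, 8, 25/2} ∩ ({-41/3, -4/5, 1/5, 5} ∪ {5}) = {-41/3, -4/5, 5}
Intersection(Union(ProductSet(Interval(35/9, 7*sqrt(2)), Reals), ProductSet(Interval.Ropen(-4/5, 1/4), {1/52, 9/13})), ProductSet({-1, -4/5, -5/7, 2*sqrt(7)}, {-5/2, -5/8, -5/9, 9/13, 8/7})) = Union(ProductSet({2*sqrt(7)}, {-5/2, -5/8, -5/9, 9/13, 8/7}), ProductSet({-4/5, -5/7}, {9/13}))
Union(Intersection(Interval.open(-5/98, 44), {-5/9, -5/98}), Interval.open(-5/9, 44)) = Interval.open(-5/9, 44)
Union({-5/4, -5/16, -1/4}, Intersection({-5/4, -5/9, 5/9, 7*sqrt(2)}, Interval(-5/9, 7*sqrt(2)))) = {-5/4, -5/9, -5/16, -1/4, 5/9, 7*sqrt(2)}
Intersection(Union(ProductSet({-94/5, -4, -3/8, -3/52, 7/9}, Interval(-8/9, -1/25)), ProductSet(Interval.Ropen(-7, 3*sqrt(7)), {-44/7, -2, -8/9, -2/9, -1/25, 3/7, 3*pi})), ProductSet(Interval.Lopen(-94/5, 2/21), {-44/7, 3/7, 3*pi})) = ProductSet(Interval(-7, 2/21), {-44/7, 3/7, 3*pi})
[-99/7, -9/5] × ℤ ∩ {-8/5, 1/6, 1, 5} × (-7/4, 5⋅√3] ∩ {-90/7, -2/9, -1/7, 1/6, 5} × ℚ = ∅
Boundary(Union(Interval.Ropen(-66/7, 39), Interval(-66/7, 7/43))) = {-66/7, 39}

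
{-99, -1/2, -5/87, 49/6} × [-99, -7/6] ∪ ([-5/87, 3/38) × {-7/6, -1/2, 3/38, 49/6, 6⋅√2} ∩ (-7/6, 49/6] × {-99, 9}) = {-99, -1/2, -5/87, 49/6} × [-99, -7/6]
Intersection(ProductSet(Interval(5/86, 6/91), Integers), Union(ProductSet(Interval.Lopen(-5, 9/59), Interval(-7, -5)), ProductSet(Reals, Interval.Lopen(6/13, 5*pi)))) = ProductSet(Interval(5/86, 6/91), Union(Range(-7, -4, 1), Range(1, 16, 1)))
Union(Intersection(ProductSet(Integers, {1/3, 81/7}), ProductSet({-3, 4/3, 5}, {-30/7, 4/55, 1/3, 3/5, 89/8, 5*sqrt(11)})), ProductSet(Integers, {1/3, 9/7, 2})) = ProductSet(Integers, {1/3, 9/7, 2})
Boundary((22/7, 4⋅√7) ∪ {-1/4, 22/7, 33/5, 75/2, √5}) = {-1/4, 22/7, 75/2, √5, 4⋅√7}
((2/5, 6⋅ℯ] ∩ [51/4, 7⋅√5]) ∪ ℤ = ℤ ∪ [51/4, 7⋅√5]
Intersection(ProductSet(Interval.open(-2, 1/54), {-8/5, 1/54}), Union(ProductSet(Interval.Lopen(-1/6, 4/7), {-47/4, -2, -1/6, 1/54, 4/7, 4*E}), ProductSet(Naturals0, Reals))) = Union(ProductSet(Interval.open(-1/6, 1/54), {1/54}), ProductSet(Range(0, 1, 1), {-8/5, 1/54}))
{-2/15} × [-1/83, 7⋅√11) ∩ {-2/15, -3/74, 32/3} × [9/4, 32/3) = {-2/15} × [9/4, 32/3)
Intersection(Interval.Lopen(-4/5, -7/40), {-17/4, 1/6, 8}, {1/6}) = EmptySet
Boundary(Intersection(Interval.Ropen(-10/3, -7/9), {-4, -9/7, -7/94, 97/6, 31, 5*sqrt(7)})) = {-9/7}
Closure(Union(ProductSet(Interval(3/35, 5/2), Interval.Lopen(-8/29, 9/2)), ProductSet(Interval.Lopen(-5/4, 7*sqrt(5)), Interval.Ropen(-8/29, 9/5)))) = Union(ProductSet({-5/4, 7*sqrt(5)}, Interval(-8/29, 9/5)), ProductSet(Interval(-5/4, 7*sqrt(5)), {-8/29}), ProductSet(Interval.Lopen(-5/4, 7*sqrt(5)), Interval.Ropen(-8/29, 9/5)), ProductSet(Interval(3/35, 5/2), Interval(-8/29, 9/2)), ProductSet(Union(Interval(-5/4, 3/35), Interval(5/2, 7*sqrt(5))), {-8/29, 9/5}))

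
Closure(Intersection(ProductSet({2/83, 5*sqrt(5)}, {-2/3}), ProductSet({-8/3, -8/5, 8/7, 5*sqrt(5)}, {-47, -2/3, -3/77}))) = ProductSet({5*sqrt(5)}, {-2/3})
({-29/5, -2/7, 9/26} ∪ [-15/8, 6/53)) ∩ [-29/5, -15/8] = {-29/5, -15/8}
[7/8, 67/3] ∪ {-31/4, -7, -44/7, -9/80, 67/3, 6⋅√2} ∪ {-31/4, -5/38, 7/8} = {-31/4, -7, -44/7, -5/38, -9/80} ∪ [7/8, 67/3]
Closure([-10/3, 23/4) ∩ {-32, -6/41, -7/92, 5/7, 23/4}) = {-6/41, -7/92, 5/7}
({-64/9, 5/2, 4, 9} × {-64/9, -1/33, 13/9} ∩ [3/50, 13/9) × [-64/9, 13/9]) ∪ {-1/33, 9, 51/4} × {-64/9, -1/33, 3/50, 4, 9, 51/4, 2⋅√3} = {-1/33, 9, 51/4} × {-64/9, -1/33, 3/50, 4, 9, 51/4, 2⋅√3}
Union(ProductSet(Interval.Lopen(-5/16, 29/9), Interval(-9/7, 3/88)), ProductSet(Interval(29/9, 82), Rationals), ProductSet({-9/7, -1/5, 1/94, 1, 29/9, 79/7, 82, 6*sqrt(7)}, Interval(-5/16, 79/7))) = Union(ProductSet({-9/7, -1/5, 1/94, 1, 29/9, 79/7, 82, 6*sqrt(7)}, Interval(-5/16, 79/7)), ProductSet(Interval.Lopen(-5/16, 29/9), Interval(-9/7, 3/88)), ProductSet(Interval(29/9, 82), Rationals))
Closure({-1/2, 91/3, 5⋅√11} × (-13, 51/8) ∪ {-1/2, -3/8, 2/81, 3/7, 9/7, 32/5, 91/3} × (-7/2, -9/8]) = ({-1/2, 91/3, 5⋅√11} × [-13, 51/8]) ∪ ({-1/2, -3/8, 2/81, 3/7, 9/7, 32/5, 91/3} × [-7/2, -9/8])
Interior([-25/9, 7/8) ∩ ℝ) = (-25/9, 7/8)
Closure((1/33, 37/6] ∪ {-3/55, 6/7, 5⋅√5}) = {-3/55, 5⋅√5} ∪ [1/33, 37/6]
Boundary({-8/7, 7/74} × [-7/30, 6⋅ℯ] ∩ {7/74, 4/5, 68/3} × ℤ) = {7/74} × {0, 1, …, 16}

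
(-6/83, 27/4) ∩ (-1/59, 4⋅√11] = (-1/59, 27/4)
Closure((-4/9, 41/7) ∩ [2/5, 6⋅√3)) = [2/5, 41/7]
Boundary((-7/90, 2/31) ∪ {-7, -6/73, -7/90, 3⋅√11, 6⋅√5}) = {-7, -6/73, -7/90, 2/31, 3⋅√11, 6⋅√5}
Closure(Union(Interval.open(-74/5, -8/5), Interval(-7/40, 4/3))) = Union(Interval(-74/5, -8/5), Interval(-7/40, 4/3))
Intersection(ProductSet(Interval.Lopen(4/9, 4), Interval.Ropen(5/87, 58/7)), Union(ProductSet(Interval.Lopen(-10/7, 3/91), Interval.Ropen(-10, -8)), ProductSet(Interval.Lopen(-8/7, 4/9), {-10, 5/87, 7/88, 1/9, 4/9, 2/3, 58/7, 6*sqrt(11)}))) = EmptySet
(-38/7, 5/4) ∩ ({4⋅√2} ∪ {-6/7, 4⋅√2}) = {-6/7}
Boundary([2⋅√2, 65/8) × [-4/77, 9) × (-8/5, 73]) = ((({65/8, 2⋅√2} × [-4/77, 9]) ∪ ([2⋅√2, 65/8] × {-4/77, 9})) × [-8/5, 73]) ∪ ((({65/8, 2⋅√2} × [-4/77, 9]) ∪ ([2⋅√2, 65/8] × {-4/77, 9}) ∪ ([2⋅√2, 65/8) × [-4/77, 9))) × {-8/5, 73})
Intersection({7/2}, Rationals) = {7/2}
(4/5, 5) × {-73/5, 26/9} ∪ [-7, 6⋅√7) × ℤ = ((4/5, 5) × {-73/5, 26/9}) ∪ ([-7, 6⋅√7) × ℤ)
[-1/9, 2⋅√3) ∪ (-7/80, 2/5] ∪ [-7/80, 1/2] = [-1/9, 2⋅√3)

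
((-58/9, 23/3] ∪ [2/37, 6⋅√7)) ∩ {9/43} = {9/43}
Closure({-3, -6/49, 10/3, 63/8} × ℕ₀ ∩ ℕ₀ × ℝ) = ∅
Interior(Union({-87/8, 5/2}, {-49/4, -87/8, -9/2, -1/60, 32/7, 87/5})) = EmptySet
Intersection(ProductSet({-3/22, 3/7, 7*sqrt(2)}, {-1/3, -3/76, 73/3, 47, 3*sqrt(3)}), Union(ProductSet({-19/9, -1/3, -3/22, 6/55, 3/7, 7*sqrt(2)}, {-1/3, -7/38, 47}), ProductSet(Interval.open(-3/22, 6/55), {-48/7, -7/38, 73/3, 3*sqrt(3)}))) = ProductSet({-3/22, 3/7, 7*sqrt(2)}, {-1/3, 47})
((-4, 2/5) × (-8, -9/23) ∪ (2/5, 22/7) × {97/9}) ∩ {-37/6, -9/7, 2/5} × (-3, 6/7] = {-9/7} × (-3, -9/23)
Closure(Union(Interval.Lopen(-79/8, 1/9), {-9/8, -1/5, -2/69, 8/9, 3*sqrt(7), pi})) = Union({8/9, 3*sqrt(7), pi}, Interval(-79/8, 1/9))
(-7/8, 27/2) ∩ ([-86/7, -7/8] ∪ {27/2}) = ∅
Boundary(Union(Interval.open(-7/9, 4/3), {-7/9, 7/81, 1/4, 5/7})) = {-7/9, 4/3}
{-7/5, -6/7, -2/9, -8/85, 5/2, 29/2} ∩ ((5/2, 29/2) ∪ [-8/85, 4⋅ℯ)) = {-8/85, 5/2}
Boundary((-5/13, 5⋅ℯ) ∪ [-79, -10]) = {-79, -10, -5/13, 5⋅ℯ}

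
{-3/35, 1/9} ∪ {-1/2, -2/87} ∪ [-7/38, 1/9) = {-1/2} ∪ [-7/38, 1/9]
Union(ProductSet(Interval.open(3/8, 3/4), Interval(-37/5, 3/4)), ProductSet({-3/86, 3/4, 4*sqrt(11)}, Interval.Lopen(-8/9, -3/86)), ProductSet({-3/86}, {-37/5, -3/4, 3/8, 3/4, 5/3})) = Union(ProductSet({-3/86}, {-37/5, -3/4, 3/8, 3/4, 5/3}), ProductSet({-3/86, 3/4, 4*sqrt(11)}, Interval.Lopen(-8/9, -3/86)), ProductSet(Interval.open(3/8, 3/4), Interval(-37/5, 3/4)))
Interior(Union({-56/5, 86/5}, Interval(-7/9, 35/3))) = Interval.open(-7/9, 35/3)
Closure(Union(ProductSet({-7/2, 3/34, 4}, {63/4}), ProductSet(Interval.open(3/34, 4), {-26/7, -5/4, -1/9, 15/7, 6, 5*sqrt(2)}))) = Union(ProductSet({-7/2, 3/34, 4}, {63/4}), ProductSet(Interval(3/34, 4), {-26/7, -5/4, -1/9, 15/7, 6, 5*sqrt(2)}))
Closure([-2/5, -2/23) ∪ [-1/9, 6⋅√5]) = [-2/5, 6⋅√5]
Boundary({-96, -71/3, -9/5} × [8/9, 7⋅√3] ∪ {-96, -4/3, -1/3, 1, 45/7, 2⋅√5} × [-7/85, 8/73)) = ({-96, -71/3, -9/5} × [8/9, 7⋅√3]) ∪ ({-96, -4/3, -1/3, 1, 45/7, 2⋅√5} × [-7/85, 8/73])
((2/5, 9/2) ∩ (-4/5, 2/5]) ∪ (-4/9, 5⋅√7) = (-4/9, 5⋅√7)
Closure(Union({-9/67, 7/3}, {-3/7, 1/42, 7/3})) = {-3/7, -9/67, 1/42, 7/3}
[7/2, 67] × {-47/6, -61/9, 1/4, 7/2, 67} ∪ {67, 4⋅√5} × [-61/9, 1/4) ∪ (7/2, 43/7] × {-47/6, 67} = ([7/2, 67] × {-47/6, -61/9, 1/4, 7/2, 67}) ∪ ({67, 4⋅√5} × [-61/9, 1/4))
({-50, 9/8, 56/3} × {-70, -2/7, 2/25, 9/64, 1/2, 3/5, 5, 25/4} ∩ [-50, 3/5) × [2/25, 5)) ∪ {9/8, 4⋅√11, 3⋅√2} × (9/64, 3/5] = ({-50} × {2/25, 9/64, 1/2, 3/5}) ∪ ({9/8, 4⋅√11, 3⋅√2} × (9/64, 3/5])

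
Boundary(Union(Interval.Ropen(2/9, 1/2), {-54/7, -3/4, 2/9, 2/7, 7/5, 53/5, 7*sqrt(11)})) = {-54/7, -3/4, 2/9, 1/2, 7/5, 53/5, 7*sqrt(11)}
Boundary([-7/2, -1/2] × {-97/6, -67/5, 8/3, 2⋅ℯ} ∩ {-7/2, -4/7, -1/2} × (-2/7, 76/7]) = {-7/2, -4/7, -1/2} × {8/3, 2⋅ℯ}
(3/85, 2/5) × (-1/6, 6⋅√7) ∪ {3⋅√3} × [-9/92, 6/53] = ({3⋅√3} × [-9/92, 6/53]) ∪ ((3/85, 2/5) × (-1/6, 6⋅√7))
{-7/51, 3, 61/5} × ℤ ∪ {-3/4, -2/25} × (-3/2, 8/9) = ({-7/51, 3, 61/5} × ℤ) ∪ ({-3/4, -2/25} × (-3/2, 8/9))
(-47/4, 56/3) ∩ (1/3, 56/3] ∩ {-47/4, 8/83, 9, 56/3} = {9}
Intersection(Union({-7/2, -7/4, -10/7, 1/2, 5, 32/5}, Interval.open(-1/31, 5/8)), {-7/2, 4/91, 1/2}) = {-7/2, 4/91, 1/2}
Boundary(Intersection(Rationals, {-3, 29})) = {-3, 29}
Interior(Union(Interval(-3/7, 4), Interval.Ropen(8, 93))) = Union(Interval.open(-3/7, 4), Interval.open(8, 93))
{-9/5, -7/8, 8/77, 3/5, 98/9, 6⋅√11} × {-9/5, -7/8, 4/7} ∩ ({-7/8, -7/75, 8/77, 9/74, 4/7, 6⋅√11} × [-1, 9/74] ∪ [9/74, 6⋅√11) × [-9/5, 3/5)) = ({3/5, 98/9} × {-9/5, -7/8, 4/7}) ∪ ({-7/8, 8/77, 6⋅√11} × {-7/8})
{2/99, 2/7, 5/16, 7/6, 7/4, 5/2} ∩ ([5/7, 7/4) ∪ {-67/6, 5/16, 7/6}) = {5/16, 7/6}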